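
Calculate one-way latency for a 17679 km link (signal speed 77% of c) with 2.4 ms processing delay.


Speed = 0.77 * 3e5 km/s = 231000 km/s
Propagation delay = 17679 / 231000 = 0.0765 s = 76.5325 ms
Processing delay = 2.4 ms
Total one-way latency = 78.9325 ms


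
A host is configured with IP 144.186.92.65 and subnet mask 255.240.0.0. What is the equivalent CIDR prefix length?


Binary: 11111111.11110000.00000000.00000000
Count leading 1s
Prefix: /12


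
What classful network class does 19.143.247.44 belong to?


First octet: 19
Binary: 00010011
0xxxxxxx -> Class A (1-126)
Class A, default mask 255.0.0.0 (/8)


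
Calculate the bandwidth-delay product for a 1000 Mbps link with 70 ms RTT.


BDP = bandwidth * RTT
= 1000 Mbps * 70 ms
= 1000 * 1e6 * 70 / 1000 bits
= 70000000 bits
= 8750000 bytes
= 8544.9219 KB
BDP = 70000000 bits (8750000 bytes)


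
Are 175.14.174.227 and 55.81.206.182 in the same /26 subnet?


Mask: 255.255.255.192
175.14.174.227 AND mask = 175.14.174.192
55.81.206.182 AND mask = 55.81.206.128
No, different subnets (175.14.174.192 vs 55.81.206.128)


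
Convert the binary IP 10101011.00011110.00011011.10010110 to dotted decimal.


10101011 = 171
00011110 = 30
00011011 = 27
10010110 = 150
IP: 171.30.27.150


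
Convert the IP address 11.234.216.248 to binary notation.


11 = 00001011
234 = 11101010
216 = 11011000
248 = 11111000
Binary: 00001011.11101010.11011000.11111000


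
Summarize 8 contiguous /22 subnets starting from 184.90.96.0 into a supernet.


Original prefix: /22
Number of subnets: 8 = 2^3
New prefix = 22 - 3 = 19
Supernet: 184.90.96.0/19


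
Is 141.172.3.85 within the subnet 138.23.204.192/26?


Subnet network: 138.23.204.192
Test IP AND mask: 141.172.3.64
No, 141.172.3.85 is not in 138.23.204.192/26


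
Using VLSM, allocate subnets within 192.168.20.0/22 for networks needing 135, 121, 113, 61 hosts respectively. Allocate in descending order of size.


135 hosts -> /24 (254 usable): 192.168.20.0/24
121 hosts -> /25 (126 usable): 192.168.21.0/25
113 hosts -> /25 (126 usable): 192.168.21.128/25
61 hosts -> /26 (62 usable): 192.168.22.0/26
Allocation: 192.168.20.0/24 (135 hosts, 254 usable); 192.168.21.0/25 (121 hosts, 126 usable); 192.168.21.128/25 (113 hosts, 126 usable); 192.168.22.0/26 (61 hosts, 62 usable)


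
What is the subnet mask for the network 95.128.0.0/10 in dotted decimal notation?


/10 means 10 network bits, 22 host bits
Binary: 11111111110000000000000000000000
Mask: 255.192.0.0


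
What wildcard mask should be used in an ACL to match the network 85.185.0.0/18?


Subnet mask: 255.255.192.0
Wildcard = 255.255.255.255 - subnet mask
255 - 255 = 0
255 - 255 = 0
255 - 192 = 63
255 - 0 = 255
Wildcard: 0.0.63.255


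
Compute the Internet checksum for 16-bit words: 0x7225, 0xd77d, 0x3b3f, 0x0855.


Sum all words (with carry folding):
+ 0x7225 = 0x7225
+ 0xd77d = 0x49a3
+ 0x3b3f = 0x84e2
+ 0x0855 = 0x8d37
One's complement: ~0x8d37
Checksum = 0x72c8


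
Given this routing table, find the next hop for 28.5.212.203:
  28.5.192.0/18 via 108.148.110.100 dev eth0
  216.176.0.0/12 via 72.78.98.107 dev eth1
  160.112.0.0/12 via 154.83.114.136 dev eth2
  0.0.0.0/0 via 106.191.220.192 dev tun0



Longest prefix match for 28.5.212.203:
  /18 28.5.192.0: MATCH
  /12 216.176.0.0: no
  /12 160.112.0.0: no
  /0 0.0.0.0: MATCH
Selected: next-hop 108.148.110.100 via eth0 (matched /18)


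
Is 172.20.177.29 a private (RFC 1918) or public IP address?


RFC 1918 private ranges:
  10.0.0.0/8 (10.0.0.0 - 10.255.255.255)
  172.16.0.0/12 (172.16.0.0 - 172.31.255.255)
  192.168.0.0/16 (192.168.0.0 - 192.168.255.255)
Private (in 172.16.0.0/12)


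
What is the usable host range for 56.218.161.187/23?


Network: 56.218.160.0
Broadcast: 56.218.161.255
First usable = network + 1
Last usable = broadcast - 1
Range: 56.218.160.1 to 56.218.161.254


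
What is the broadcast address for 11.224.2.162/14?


Network: 11.224.0.0/14
Host bits = 18
Set all host bits to 1:
Broadcast: 11.227.255.255


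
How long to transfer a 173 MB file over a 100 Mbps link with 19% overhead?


Effective throughput = 100 * (1 - 19/100) = 81 Mbps
File size in Mb = 173 * 8 = 1384 Mb
Time = 1384 / 81
Time = 17.0864 seconds


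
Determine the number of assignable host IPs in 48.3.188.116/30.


Host bits = 32 - 30 = 2
Total addresses = 2^2 = 4
Usable = total - 2 (network and broadcast)
Usable hosts: 2


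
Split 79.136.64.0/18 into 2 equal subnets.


New prefix = 18 + 1 = 19
Each subnet has 8192 addresses
  79.136.64.0/19
  79.136.96.0/19
Subnets: 79.136.64.0/19, 79.136.96.0/19


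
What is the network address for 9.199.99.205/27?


IP:   00001001.11000111.01100011.11001101
Mask: 11111111.11111111.11111111.11100000
AND operation:
Net:  00001001.11000111.01100011.11000000
Network: 9.199.99.192/27


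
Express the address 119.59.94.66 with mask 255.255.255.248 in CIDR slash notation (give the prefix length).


Binary: 11111111.11111111.11111111.11111000
Count leading 1s
Prefix: /29


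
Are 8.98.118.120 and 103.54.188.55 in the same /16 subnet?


Mask: 255.255.0.0
8.98.118.120 AND mask = 8.98.0.0
103.54.188.55 AND mask = 103.54.0.0
No, different subnets (8.98.0.0 vs 103.54.0.0)


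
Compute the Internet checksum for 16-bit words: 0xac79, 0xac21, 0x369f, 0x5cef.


Sum all words (with carry folding):
+ 0xac79 = 0xac79
+ 0xac21 = 0x589b
+ 0x369f = 0x8f3a
+ 0x5cef = 0xec29
One's complement: ~0xec29
Checksum = 0x13d6


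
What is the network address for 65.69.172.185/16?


IP:   01000001.01000101.10101100.10111001
Mask: 11111111.11111111.00000000.00000000
AND operation:
Net:  01000001.01000101.00000000.00000000
Network: 65.69.0.0/16


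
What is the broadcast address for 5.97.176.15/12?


Network: 5.96.0.0/12
Host bits = 20
Set all host bits to 1:
Broadcast: 5.111.255.255


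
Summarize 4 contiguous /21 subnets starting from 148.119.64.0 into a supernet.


Original prefix: /21
Number of subnets: 4 = 2^2
New prefix = 21 - 2 = 19
Supernet: 148.119.64.0/19


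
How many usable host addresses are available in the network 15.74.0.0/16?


Host bits = 32 - 16 = 16
Total addresses = 2^16 = 65536
Usable = total - 2 (network and broadcast)
Usable hosts: 65534


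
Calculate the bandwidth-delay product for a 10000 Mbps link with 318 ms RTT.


BDP = bandwidth * RTT
= 10000 Mbps * 318 ms
= 10000 * 1e6 * 318 / 1000 bits
= 3180000000 bits
= 397500000 bytes
= 388183.5938 KB
BDP = 3180000000 bits (397500000 bytes)


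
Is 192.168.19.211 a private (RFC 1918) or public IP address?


RFC 1918 private ranges:
  10.0.0.0/8 (10.0.0.0 - 10.255.255.255)
  172.16.0.0/12 (172.16.0.0 - 172.31.255.255)
  192.168.0.0/16 (192.168.0.0 - 192.168.255.255)
Private (in 192.168.0.0/16)


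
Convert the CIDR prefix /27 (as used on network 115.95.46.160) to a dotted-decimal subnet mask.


/27 means 27 network bits, 5 host bits
Binary: 11111111111111111111111111100000
Mask: 255.255.255.224


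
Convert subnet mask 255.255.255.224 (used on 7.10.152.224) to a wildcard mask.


Subnet mask: 255.255.255.224
Wildcard = 255.255.255.255 - subnet mask
255 - 255 = 0
255 - 255 = 0
255 - 255 = 0
255 - 224 = 31
Wildcard: 0.0.0.31


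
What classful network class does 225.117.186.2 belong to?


First octet: 225
Binary: 11100001
1110xxxx -> Class D (224-239)
Class D (multicast), default mask N/A


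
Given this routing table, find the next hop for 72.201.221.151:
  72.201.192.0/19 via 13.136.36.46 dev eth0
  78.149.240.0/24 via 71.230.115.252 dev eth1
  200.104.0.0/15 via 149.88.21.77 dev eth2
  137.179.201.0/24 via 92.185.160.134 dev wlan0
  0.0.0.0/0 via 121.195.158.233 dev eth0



Longest prefix match for 72.201.221.151:
  /19 72.201.192.0: MATCH
  /24 78.149.240.0: no
  /15 200.104.0.0: no
  /24 137.179.201.0: no
  /0 0.0.0.0: MATCH
Selected: next-hop 13.136.36.46 via eth0 (matched /19)


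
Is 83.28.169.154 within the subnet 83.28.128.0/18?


Subnet network: 83.28.128.0
Test IP AND mask: 83.28.128.0
Yes, 83.28.169.154 is in 83.28.128.0/18


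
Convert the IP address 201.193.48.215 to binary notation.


201 = 11001001
193 = 11000001
48 = 00110000
215 = 11010111
Binary: 11001001.11000001.00110000.11010111


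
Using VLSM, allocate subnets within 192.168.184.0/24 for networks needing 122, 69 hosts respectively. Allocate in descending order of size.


122 hosts -> /25 (126 usable): 192.168.184.0/25
69 hosts -> /25 (126 usable): 192.168.184.128/25
Allocation: 192.168.184.0/25 (122 hosts, 126 usable); 192.168.184.128/25 (69 hosts, 126 usable)


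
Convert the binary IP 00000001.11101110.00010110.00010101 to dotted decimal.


00000001 = 1
11101110 = 238
00010110 = 22
00010101 = 21
IP: 1.238.22.21


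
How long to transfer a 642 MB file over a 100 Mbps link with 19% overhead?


Effective throughput = 100 * (1 - 19/100) = 81 Mbps
File size in Mb = 642 * 8 = 5136 Mb
Time = 5136 / 81
Time = 63.4074 seconds


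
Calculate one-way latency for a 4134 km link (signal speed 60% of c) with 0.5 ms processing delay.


Speed = 0.6 * 3e5 km/s = 180000 km/s
Propagation delay = 4134 / 180000 = 0.023 s = 22.9667 ms
Processing delay = 0.5 ms
Total one-way latency = 23.4667 ms


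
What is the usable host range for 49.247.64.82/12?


Network: 49.240.0.0
Broadcast: 49.255.255.255
First usable = network + 1
Last usable = broadcast - 1
Range: 49.240.0.1 to 49.255.255.254


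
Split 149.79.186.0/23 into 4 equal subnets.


New prefix = 23 + 2 = 25
Each subnet has 128 addresses
  149.79.186.0/25
  149.79.186.128/25
  149.79.187.0/25
  149.79.187.128/25
Subnets: 149.79.186.0/25, 149.79.186.128/25, 149.79.187.0/25, 149.79.187.128/25


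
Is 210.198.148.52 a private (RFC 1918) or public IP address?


RFC 1918 private ranges:
  10.0.0.0/8 (10.0.0.0 - 10.255.255.255)
  172.16.0.0/12 (172.16.0.0 - 172.31.255.255)
  192.168.0.0/16 (192.168.0.0 - 192.168.255.255)
Public (not in any RFC 1918 range)


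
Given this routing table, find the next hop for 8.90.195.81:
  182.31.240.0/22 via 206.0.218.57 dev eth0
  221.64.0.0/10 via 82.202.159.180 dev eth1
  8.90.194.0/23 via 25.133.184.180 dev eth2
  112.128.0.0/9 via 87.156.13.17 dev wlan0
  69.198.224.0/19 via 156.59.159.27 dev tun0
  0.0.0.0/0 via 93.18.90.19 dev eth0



Longest prefix match for 8.90.195.81:
  /22 182.31.240.0: no
  /10 221.64.0.0: no
  /23 8.90.194.0: MATCH
  /9 112.128.0.0: no
  /19 69.198.224.0: no
  /0 0.0.0.0: MATCH
Selected: next-hop 25.133.184.180 via eth2 (matched /23)


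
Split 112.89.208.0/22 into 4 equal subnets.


New prefix = 22 + 2 = 24
Each subnet has 256 addresses
  112.89.208.0/24
  112.89.209.0/24
  112.89.210.0/24
  112.89.211.0/24
Subnets: 112.89.208.0/24, 112.89.209.0/24, 112.89.210.0/24, 112.89.211.0/24


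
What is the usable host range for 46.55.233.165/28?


Network: 46.55.233.160
Broadcast: 46.55.233.175
First usable = network + 1
Last usable = broadcast - 1
Range: 46.55.233.161 to 46.55.233.174


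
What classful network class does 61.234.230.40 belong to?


First octet: 61
Binary: 00111101
0xxxxxxx -> Class A (1-126)
Class A, default mask 255.0.0.0 (/8)


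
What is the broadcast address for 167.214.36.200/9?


Network: 167.128.0.0/9
Host bits = 23
Set all host bits to 1:
Broadcast: 167.255.255.255


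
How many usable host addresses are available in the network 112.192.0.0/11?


Host bits = 32 - 11 = 21
Total addresses = 2^21 = 2097152
Usable = total - 2 (network and broadcast)
Usable hosts: 2097150


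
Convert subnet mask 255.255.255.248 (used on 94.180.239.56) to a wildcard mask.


Subnet mask: 255.255.255.248
Wildcard = 255.255.255.255 - subnet mask
255 - 255 = 0
255 - 255 = 0
255 - 255 = 0
255 - 248 = 7
Wildcard: 0.0.0.7


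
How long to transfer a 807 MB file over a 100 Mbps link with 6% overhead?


Effective throughput = 100 * (1 - 6/100) = 94 Mbps
File size in Mb = 807 * 8 = 6456 Mb
Time = 6456 / 94
Time = 68.6809 seconds


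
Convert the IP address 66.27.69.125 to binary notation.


66 = 01000010
27 = 00011011
69 = 01000101
125 = 01111101
Binary: 01000010.00011011.01000101.01111101


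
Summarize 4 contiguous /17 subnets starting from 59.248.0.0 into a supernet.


Original prefix: /17
Number of subnets: 4 = 2^2
New prefix = 17 - 2 = 15
Supernet: 59.248.0.0/15


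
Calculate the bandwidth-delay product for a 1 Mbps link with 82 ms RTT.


BDP = bandwidth * RTT
= 1 Mbps * 82 ms
= 1 * 1e6 * 82 / 1000 bits
= 82000 bits
= 10250 bytes
= 10.0098 KB
BDP = 82000 bits (10250 bytes)


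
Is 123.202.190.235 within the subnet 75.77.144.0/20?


Subnet network: 75.77.144.0
Test IP AND mask: 123.202.176.0
No, 123.202.190.235 is not in 75.77.144.0/20


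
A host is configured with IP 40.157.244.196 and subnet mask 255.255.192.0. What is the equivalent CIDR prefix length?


Binary: 11111111.11111111.11000000.00000000
Count leading 1s
Prefix: /18


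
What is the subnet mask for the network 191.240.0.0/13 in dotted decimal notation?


/13 means 13 network bits, 19 host bits
Binary: 11111111111110000000000000000000
Mask: 255.248.0.0


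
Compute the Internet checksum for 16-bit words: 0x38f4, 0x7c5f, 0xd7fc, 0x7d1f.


Sum all words (with carry folding):
+ 0x38f4 = 0x38f4
+ 0x7c5f = 0xb553
+ 0xd7fc = 0x8d50
+ 0x7d1f = 0x0a70
One's complement: ~0x0a70
Checksum = 0xf58f


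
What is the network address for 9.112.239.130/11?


IP:   00001001.01110000.11101111.10000010
Mask: 11111111.11100000.00000000.00000000
AND operation:
Net:  00001001.01100000.00000000.00000000
Network: 9.96.0.0/11


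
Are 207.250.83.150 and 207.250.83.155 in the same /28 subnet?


Mask: 255.255.255.240
207.250.83.150 AND mask = 207.250.83.144
207.250.83.155 AND mask = 207.250.83.144
Yes, same subnet (207.250.83.144)


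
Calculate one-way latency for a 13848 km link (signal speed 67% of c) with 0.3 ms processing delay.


Speed = 0.67 * 3e5 km/s = 201000 km/s
Propagation delay = 13848 / 201000 = 0.0689 s = 68.8955 ms
Processing delay = 0.3 ms
Total one-way latency = 69.1955 ms


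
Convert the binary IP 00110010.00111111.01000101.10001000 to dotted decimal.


00110010 = 50
00111111 = 63
01000101 = 69
10001000 = 136
IP: 50.63.69.136


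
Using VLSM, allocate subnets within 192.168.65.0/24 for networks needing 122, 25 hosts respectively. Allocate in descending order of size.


122 hosts -> /25 (126 usable): 192.168.65.0/25
25 hosts -> /27 (30 usable): 192.168.65.128/27
Allocation: 192.168.65.0/25 (122 hosts, 126 usable); 192.168.65.128/27 (25 hosts, 30 usable)


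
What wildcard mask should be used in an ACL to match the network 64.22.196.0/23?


Subnet mask: 255.255.254.0
Wildcard = 255.255.255.255 - subnet mask
255 - 255 = 0
255 - 255 = 0
255 - 254 = 1
255 - 0 = 255
Wildcard: 0.0.1.255


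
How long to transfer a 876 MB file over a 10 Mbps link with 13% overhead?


Effective throughput = 10 * (1 - 13/100) = 8.7 Mbps
File size in Mb = 876 * 8 = 7008 Mb
Time = 7008 / 8.7
Time = 805.5172 seconds


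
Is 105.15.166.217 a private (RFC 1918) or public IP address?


RFC 1918 private ranges:
  10.0.0.0/8 (10.0.0.0 - 10.255.255.255)
  172.16.0.0/12 (172.16.0.0 - 172.31.255.255)
  192.168.0.0/16 (192.168.0.0 - 192.168.255.255)
Public (not in any RFC 1918 range)


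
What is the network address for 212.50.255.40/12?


IP:   11010100.00110010.11111111.00101000
Mask: 11111111.11110000.00000000.00000000
AND operation:
Net:  11010100.00110000.00000000.00000000
Network: 212.48.0.0/12


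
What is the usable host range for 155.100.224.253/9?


Network: 155.0.0.0
Broadcast: 155.127.255.255
First usable = network + 1
Last usable = broadcast - 1
Range: 155.0.0.1 to 155.127.255.254


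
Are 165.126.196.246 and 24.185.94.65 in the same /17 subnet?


Mask: 255.255.128.0
165.126.196.246 AND mask = 165.126.128.0
24.185.94.65 AND mask = 24.185.0.0
No, different subnets (165.126.128.0 vs 24.185.0.0)


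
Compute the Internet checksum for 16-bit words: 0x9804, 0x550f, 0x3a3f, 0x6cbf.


Sum all words (with carry folding):
+ 0x9804 = 0x9804
+ 0x550f = 0xed13
+ 0x3a3f = 0x2753
+ 0x6cbf = 0x9412
One's complement: ~0x9412
Checksum = 0x6bed


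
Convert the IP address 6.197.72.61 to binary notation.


6 = 00000110
197 = 11000101
72 = 01001000
61 = 00111101
Binary: 00000110.11000101.01001000.00111101


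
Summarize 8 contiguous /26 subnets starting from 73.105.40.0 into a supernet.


Original prefix: /26
Number of subnets: 8 = 2^3
New prefix = 26 - 3 = 23
Supernet: 73.105.40.0/23


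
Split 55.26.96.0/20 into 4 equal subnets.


New prefix = 20 + 2 = 22
Each subnet has 1024 addresses
  55.26.96.0/22
  55.26.100.0/22
  55.26.104.0/22
  55.26.108.0/22
Subnets: 55.26.96.0/22, 55.26.100.0/22, 55.26.104.0/22, 55.26.108.0/22


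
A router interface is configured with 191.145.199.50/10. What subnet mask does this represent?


/10 means 10 network bits, 22 host bits
Binary: 11111111110000000000000000000000
Mask: 255.192.0.0


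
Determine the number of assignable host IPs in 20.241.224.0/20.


Host bits = 32 - 20 = 12
Total addresses = 2^12 = 4096
Usable = total - 2 (network and broadcast)
Usable hosts: 4094


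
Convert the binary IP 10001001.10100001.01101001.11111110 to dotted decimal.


10001001 = 137
10100001 = 161
01101001 = 105
11111110 = 254
IP: 137.161.105.254


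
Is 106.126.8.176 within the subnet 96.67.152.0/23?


Subnet network: 96.67.152.0
Test IP AND mask: 106.126.8.0
No, 106.126.8.176 is not in 96.67.152.0/23


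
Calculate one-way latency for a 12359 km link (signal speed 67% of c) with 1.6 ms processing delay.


Speed = 0.67 * 3e5 km/s = 201000 km/s
Propagation delay = 12359 / 201000 = 0.0615 s = 61.4876 ms
Processing delay = 1.6 ms
Total one-way latency = 63.0876 ms


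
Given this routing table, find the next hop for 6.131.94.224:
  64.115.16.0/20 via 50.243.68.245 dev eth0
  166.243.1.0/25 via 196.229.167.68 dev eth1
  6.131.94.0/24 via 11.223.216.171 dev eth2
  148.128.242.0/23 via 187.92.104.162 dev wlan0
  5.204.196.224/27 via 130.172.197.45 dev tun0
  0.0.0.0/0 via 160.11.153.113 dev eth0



Longest prefix match for 6.131.94.224:
  /20 64.115.16.0: no
  /25 166.243.1.0: no
  /24 6.131.94.0: MATCH
  /23 148.128.242.0: no
  /27 5.204.196.224: no
  /0 0.0.0.0: MATCH
Selected: next-hop 11.223.216.171 via eth2 (matched /24)


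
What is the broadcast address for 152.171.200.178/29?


Network: 152.171.200.176/29
Host bits = 3
Set all host bits to 1:
Broadcast: 152.171.200.183


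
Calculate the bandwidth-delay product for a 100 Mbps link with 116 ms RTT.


BDP = bandwidth * RTT
= 100 Mbps * 116 ms
= 100 * 1e6 * 116 / 1000 bits
= 11600000 bits
= 1450000 bytes
= 1416.0156 KB
BDP = 11600000 bits (1450000 bytes)


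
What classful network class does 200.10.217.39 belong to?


First octet: 200
Binary: 11001000
110xxxxx -> Class C (192-223)
Class C, default mask 255.255.255.0 (/24)


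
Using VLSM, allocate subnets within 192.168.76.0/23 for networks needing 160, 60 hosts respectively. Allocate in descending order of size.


160 hosts -> /24 (254 usable): 192.168.76.0/24
60 hosts -> /26 (62 usable): 192.168.77.0/26
Allocation: 192.168.76.0/24 (160 hosts, 254 usable); 192.168.77.0/26 (60 hosts, 62 usable)


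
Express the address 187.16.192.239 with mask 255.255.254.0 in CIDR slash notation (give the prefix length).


Binary: 11111111.11111111.11111110.00000000
Count leading 1s
Prefix: /23


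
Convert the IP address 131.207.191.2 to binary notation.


131 = 10000011
207 = 11001111
191 = 10111111
2 = 00000010
Binary: 10000011.11001111.10111111.00000010


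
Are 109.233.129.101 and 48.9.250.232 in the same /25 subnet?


Mask: 255.255.255.128
109.233.129.101 AND mask = 109.233.129.0
48.9.250.232 AND mask = 48.9.250.128
No, different subnets (109.233.129.0 vs 48.9.250.128)


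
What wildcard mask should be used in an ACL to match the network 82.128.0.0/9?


Subnet mask: 255.128.0.0
Wildcard = 255.255.255.255 - subnet mask
255 - 255 = 0
255 - 128 = 127
255 - 0 = 255
255 - 0 = 255
Wildcard: 0.127.255.255


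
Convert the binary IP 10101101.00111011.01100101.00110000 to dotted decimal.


10101101 = 173
00111011 = 59
01100101 = 101
00110000 = 48
IP: 173.59.101.48


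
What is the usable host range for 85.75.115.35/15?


Network: 85.74.0.0
Broadcast: 85.75.255.255
First usable = network + 1
Last usable = broadcast - 1
Range: 85.74.0.1 to 85.75.255.254


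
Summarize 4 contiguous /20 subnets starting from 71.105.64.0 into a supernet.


Original prefix: /20
Number of subnets: 4 = 2^2
New prefix = 20 - 2 = 18
Supernet: 71.105.64.0/18


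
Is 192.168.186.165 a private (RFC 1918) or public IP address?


RFC 1918 private ranges:
  10.0.0.0/8 (10.0.0.0 - 10.255.255.255)
  172.16.0.0/12 (172.16.0.0 - 172.31.255.255)
  192.168.0.0/16 (192.168.0.0 - 192.168.255.255)
Private (in 192.168.0.0/16)


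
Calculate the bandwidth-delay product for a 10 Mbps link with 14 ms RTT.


BDP = bandwidth * RTT
= 10 Mbps * 14 ms
= 10 * 1e6 * 14 / 1000 bits
= 140000 bits
= 17500 bytes
= 17.0898 KB
BDP = 140000 bits (17500 bytes)


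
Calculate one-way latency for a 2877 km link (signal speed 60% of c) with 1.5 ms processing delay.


Speed = 0.6 * 3e5 km/s = 180000 km/s
Propagation delay = 2877 / 180000 = 0.016 s = 15.9833 ms
Processing delay = 1.5 ms
Total one-way latency = 17.4833 ms


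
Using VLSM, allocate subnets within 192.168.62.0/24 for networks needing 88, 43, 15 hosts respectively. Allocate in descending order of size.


88 hosts -> /25 (126 usable): 192.168.62.0/25
43 hosts -> /26 (62 usable): 192.168.62.128/26
15 hosts -> /27 (30 usable): 192.168.62.192/27
Allocation: 192.168.62.0/25 (88 hosts, 126 usable); 192.168.62.128/26 (43 hosts, 62 usable); 192.168.62.192/27 (15 hosts, 30 usable)


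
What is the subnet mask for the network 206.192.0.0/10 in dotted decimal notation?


/10 means 10 network bits, 22 host bits
Binary: 11111111110000000000000000000000
Mask: 255.192.0.0


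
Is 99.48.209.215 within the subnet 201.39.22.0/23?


Subnet network: 201.39.22.0
Test IP AND mask: 99.48.208.0
No, 99.48.209.215 is not in 201.39.22.0/23


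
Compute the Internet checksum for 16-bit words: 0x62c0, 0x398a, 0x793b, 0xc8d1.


Sum all words (with carry folding):
+ 0x62c0 = 0x62c0
+ 0x398a = 0x9c4a
+ 0x793b = 0x1586
+ 0xc8d1 = 0xde57
One's complement: ~0xde57
Checksum = 0x21a8


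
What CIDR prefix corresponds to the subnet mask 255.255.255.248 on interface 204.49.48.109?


Binary: 11111111.11111111.11111111.11111000
Count leading 1s
Prefix: /29


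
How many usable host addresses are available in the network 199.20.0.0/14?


Host bits = 32 - 14 = 18
Total addresses = 2^18 = 262144
Usable = total - 2 (network and broadcast)
Usable hosts: 262142


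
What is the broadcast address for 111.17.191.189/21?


Network: 111.17.184.0/21
Host bits = 11
Set all host bits to 1:
Broadcast: 111.17.191.255


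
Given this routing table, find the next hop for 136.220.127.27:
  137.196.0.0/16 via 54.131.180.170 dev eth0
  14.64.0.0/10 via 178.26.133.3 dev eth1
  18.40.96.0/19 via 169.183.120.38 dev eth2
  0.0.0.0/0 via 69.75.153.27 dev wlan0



Longest prefix match for 136.220.127.27:
  /16 137.196.0.0: no
  /10 14.64.0.0: no
  /19 18.40.96.0: no
  /0 0.0.0.0: MATCH
Selected: next-hop 69.75.153.27 via wlan0 (matched /0)


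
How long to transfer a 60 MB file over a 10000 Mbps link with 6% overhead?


Effective throughput = 10000 * (1 - 6/100) = 9400 Mbps
File size in Mb = 60 * 8 = 480 Mb
Time = 480 / 9400
Time = 0.0511 seconds


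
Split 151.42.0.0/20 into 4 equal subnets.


New prefix = 20 + 2 = 22
Each subnet has 1024 addresses
  151.42.0.0/22
  151.42.4.0/22
  151.42.8.0/22
  151.42.12.0/22
Subnets: 151.42.0.0/22, 151.42.4.0/22, 151.42.8.0/22, 151.42.12.0/22


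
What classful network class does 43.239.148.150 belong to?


First octet: 43
Binary: 00101011
0xxxxxxx -> Class A (1-126)
Class A, default mask 255.0.0.0 (/8)


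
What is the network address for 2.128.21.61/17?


IP:   00000010.10000000.00010101.00111101
Mask: 11111111.11111111.10000000.00000000
AND operation:
Net:  00000010.10000000.00000000.00000000
Network: 2.128.0.0/17


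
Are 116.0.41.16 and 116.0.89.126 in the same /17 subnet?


Mask: 255.255.128.0
116.0.41.16 AND mask = 116.0.0.0
116.0.89.126 AND mask = 116.0.0.0
Yes, same subnet (116.0.0.0)


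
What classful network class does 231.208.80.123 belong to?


First octet: 231
Binary: 11100111
1110xxxx -> Class D (224-239)
Class D (multicast), default mask N/A


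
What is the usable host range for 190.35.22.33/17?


Network: 190.35.0.0
Broadcast: 190.35.127.255
First usable = network + 1
Last usable = broadcast - 1
Range: 190.35.0.1 to 190.35.127.254


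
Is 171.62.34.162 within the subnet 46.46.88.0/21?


Subnet network: 46.46.88.0
Test IP AND mask: 171.62.32.0
No, 171.62.34.162 is not in 46.46.88.0/21


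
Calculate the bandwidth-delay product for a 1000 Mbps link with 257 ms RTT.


BDP = bandwidth * RTT
= 1000 Mbps * 257 ms
= 1000 * 1e6 * 257 / 1000 bits
= 257000000 bits
= 32125000 bytes
= 31372.0703 KB
BDP = 257000000 bits (32125000 bytes)


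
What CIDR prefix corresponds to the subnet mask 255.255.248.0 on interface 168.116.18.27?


Binary: 11111111.11111111.11111000.00000000
Count leading 1s
Prefix: /21


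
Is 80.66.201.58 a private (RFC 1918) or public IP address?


RFC 1918 private ranges:
  10.0.0.0/8 (10.0.0.0 - 10.255.255.255)
  172.16.0.0/12 (172.16.0.0 - 172.31.255.255)
  192.168.0.0/16 (192.168.0.0 - 192.168.255.255)
Public (not in any RFC 1918 range)


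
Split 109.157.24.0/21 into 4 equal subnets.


New prefix = 21 + 2 = 23
Each subnet has 512 addresses
  109.157.24.0/23
  109.157.26.0/23
  109.157.28.0/23
  109.157.30.0/23
Subnets: 109.157.24.0/23, 109.157.26.0/23, 109.157.28.0/23, 109.157.30.0/23


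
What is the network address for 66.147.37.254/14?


IP:   01000010.10010011.00100101.11111110
Mask: 11111111.11111100.00000000.00000000
AND operation:
Net:  01000010.10010000.00000000.00000000
Network: 66.144.0.0/14


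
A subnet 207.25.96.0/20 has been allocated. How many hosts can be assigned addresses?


Host bits = 32 - 20 = 12
Total addresses = 2^12 = 4096
Usable = total - 2 (network and broadcast)
Usable hosts: 4094


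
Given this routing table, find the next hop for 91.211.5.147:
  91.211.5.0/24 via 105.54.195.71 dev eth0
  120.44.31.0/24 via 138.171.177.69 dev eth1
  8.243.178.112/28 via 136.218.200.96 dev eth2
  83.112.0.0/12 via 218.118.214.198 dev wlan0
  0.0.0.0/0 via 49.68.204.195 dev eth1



Longest prefix match for 91.211.5.147:
  /24 91.211.5.0: MATCH
  /24 120.44.31.0: no
  /28 8.243.178.112: no
  /12 83.112.0.0: no
  /0 0.0.0.0: MATCH
Selected: next-hop 105.54.195.71 via eth0 (matched /24)


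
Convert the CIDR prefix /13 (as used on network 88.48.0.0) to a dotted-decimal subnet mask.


/13 means 13 network bits, 19 host bits
Binary: 11111111111110000000000000000000
Mask: 255.248.0.0


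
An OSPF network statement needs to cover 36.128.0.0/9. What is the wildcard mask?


Subnet mask: 255.128.0.0
Wildcard = 255.255.255.255 - subnet mask
255 - 255 = 0
255 - 128 = 127
255 - 0 = 255
255 - 0 = 255
Wildcard: 0.127.255.255


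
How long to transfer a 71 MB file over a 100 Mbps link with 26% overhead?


Effective throughput = 100 * (1 - 26/100) = 74 Mbps
File size in Mb = 71 * 8 = 568 Mb
Time = 568 / 74
Time = 7.6757 seconds


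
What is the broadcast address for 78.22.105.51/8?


Network: 78.0.0.0/8
Host bits = 24
Set all host bits to 1:
Broadcast: 78.255.255.255


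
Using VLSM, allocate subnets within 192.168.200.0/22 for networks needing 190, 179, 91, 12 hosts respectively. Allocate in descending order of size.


190 hosts -> /24 (254 usable): 192.168.200.0/24
179 hosts -> /24 (254 usable): 192.168.201.0/24
91 hosts -> /25 (126 usable): 192.168.202.0/25
12 hosts -> /28 (14 usable): 192.168.202.128/28
Allocation: 192.168.200.0/24 (190 hosts, 254 usable); 192.168.201.0/24 (179 hosts, 254 usable); 192.168.202.0/25 (91 hosts, 126 usable); 192.168.202.128/28 (12 hosts, 14 usable)


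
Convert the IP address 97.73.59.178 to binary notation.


97 = 01100001
73 = 01001001
59 = 00111011
178 = 10110010
Binary: 01100001.01001001.00111011.10110010


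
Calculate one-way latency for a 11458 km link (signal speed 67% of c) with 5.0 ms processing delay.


Speed = 0.67 * 3e5 km/s = 201000 km/s
Propagation delay = 11458 / 201000 = 0.057 s = 57.005 ms
Processing delay = 5.0 ms
Total one-way latency = 62.005 ms


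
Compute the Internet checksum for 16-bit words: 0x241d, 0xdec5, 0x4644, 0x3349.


Sum all words (with carry folding):
+ 0x241d = 0x241d
+ 0xdec5 = 0x02e3
+ 0x4644 = 0x4927
+ 0x3349 = 0x7c70
One's complement: ~0x7c70
Checksum = 0x838f


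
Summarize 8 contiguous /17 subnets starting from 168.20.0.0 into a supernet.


Original prefix: /17
Number of subnets: 8 = 2^3
New prefix = 17 - 3 = 14
Supernet: 168.20.0.0/14


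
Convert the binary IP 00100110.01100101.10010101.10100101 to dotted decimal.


00100110 = 38
01100101 = 101
10010101 = 149
10100101 = 165
IP: 38.101.149.165


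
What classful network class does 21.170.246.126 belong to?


First octet: 21
Binary: 00010101
0xxxxxxx -> Class A (1-126)
Class A, default mask 255.0.0.0 (/8)


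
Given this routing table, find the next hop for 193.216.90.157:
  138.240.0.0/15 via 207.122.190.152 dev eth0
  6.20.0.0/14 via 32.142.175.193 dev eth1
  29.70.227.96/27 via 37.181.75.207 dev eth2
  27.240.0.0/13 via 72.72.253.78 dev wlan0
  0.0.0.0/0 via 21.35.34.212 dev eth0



Longest prefix match for 193.216.90.157:
  /15 138.240.0.0: no
  /14 6.20.0.0: no
  /27 29.70.227.96: no
  /13 27.240.0.0: no
  /0 0.0.0.0: MATCH
Selected: next-hop 21.35.34.212 via eth0 (matched /0)


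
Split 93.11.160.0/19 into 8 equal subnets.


New prefix = 19 + 3 = 22
Each subnet has 1024 addresses
  93.11.160.0/22
  93.11.164.0/22
  93.11.168.0/22
  93.11.172.0/22
  93.11.176.0/22
  93.11.180.0/22
  93.11.184.0/22
  93.11.188.0/22
Subnets: 93.11.160.0/22, 93.11.164.0/22, 93.11.168.0/22, 93.11.172.0/22, 93.11.176.0/22, 93.11.180.0/22, 93.11.184.0/22, 93.11.188.0/22


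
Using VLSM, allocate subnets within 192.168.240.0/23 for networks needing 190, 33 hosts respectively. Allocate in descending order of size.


190 hosts -> /24 (254 usable): 192.168.240.0/24
33 hosts -> /26 (62 usable): 192.168.241.0/26
Allocation: 192.168.240.0/24 (190 hosts, 254 usable); 192.168.241.0/26 (33 hosts, 62 usable)


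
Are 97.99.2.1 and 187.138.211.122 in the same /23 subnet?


Mask: 255.255.254.0
97.99.2.1 AND mask = 97.99.2.0
187.138.211.122 AND mask = 187.138.210.0
No, different subnets (97.99.2.0 vs 187.138.210.0)


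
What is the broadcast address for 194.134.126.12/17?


Network: 194.134.0.0/17
Host bits = 15
Set all host bits to 1:
Broadcast: 194.134.127.255


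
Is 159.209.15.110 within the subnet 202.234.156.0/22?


Subnet network: 202.234.156.0
Test IP AND mask: 159.209.12.0
No, 159.209.15.110 is not in 202.234.156.0/22


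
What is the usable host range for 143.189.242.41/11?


Network: 143.160.0.0
Broadcast: 143.191.255.255
First usable = network + 1
Last usable = broadcast - 1
Range: 143.160.0.1 to 143.191.255.254


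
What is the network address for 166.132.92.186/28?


IP:   10100110.10000100.01011100.10111010
Mask: 11111111.11111111.11111111.11110000
AND operation:
Net:  10100110.10000100.01011100.10110000
Network: 166.132.92.176/28


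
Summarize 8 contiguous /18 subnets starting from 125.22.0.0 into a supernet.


Original prefix: /18
Number of subnets: 8 = 2^3
New prefix = 18 - 3 = 15
Supernet: 125.22.0.0/15


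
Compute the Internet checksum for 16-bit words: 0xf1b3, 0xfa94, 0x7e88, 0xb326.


Sum all words (with carry folding):
+ 0xf1b3 = 0xf1b3
+ 0xfa94 = 0xec48
+ 0x7e88 = 0x6ad1
+ 0xb326 = 0x1df8
One's complement: ~0x1df8
Checksum = 0xe207


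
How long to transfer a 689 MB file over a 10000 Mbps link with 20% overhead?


Effective throughput = 10000 * (1 - 20/100) = 8000 Mbps
File size in Mb = 689 * 8 = 5512 Mb
Time = 5512 / 8000
Time = 0.689 seconds


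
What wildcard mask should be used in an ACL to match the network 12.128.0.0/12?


Subnet mask: 255.240.0.0
Wildcard = 255.255.255.255 - subnet mask
255 - 255 = 0
255 - 240 = 15
255 - 0 = 255
255 - 0 = 255
Wildcard: 0.15.255.255


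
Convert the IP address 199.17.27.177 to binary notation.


199 = 11000111
17 = 00010001
27 = 00011011
177 = 10110001
Binary: 11000111.00010001.00011011.10110001


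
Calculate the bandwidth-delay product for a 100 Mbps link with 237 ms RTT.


BDP = bandwidth * RTT
= 100 Mbps * 237 ms
= 100 * 1e6 * 237 / 1000 bits
= 23700000 bits
= 2962500 bytes
= 2893.0664 KB
BDP = 23700000 bits (2962500 bytes)


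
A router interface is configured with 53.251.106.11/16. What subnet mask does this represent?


/16 means 16 network bits, 16 host bits
Binary: 11111111111111110000000000000000
Mask: 255.255.0.0


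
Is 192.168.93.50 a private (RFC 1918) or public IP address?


RFC 1918 private ranges:
  10.0.0.0/8 (10.0.0.0 - 10.255.255.255)
  172.16.0.0/12 (172.16.0.0 - 172.31.255.255)
  192.168.0.0/16 (192.168.0.0 - 192.168.255.255)
Private (in 192.168.0.0/16)


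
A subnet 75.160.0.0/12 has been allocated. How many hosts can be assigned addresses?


Host bits = 32 - 12 = 20
Total addresses = 2^20 = 1048576
Usable = total - 2 (network and broadcast)
Usable hosts: 1048574


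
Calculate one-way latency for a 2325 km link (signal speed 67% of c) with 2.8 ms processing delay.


Speed = 0.67 * 3e5 km/s = 201000 km/s
Propagation delay = 2325 / 201000 = 0.0116 s = 11.5672 ms
Processing delay = 2.8 ms
Total one-way latency = 14.3672 ms


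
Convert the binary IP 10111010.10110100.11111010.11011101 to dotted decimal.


10111010 = 186
10110100 = 180
11111010 = 250
11011101 = 221
IP: 186.180.250.221


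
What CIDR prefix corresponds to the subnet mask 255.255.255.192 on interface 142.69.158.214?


Binary: 11111111.11111111.11111111.11000000
Count leading 1s
Prefix: /26


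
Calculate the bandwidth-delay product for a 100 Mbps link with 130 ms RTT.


BDP = bandwidth * RTT
= 100 Mbps * 130 ms
= 100 * 1e6 * 130 / 1000 bits
= 13000000 bits
= 1625000 bytes
= 1586.9141 KB
BDP = 13000000 bits (1625000 bytes)


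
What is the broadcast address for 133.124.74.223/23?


Network: 133.124.74.0/23
Host bits = 9
Set all host bits to 1:
Broadcast: 133.124.75.255


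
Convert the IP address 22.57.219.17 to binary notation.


22 = 00010110
57 = 00111001
219 = 11011011
17 = 00010001
Binary: 00010110.00111001.11011011.00010001


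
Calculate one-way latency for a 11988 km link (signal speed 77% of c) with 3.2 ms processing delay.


Speed = 0.77 * 3e5 km/s = 231000 km/s
Propagation delay = 11988 / 231000 = 0.0519 s = 51.8961 ms
Processing delay = 3.2 ms
Total one-way latency = 55.0961 ms


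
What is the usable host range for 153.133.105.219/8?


Network: 153.0.0.0
Broadcast: 153.255.255.255
First usable = network + 1
Last usable = broadcast - 1
Range: 153.0.0.1 to 153.255.255.254


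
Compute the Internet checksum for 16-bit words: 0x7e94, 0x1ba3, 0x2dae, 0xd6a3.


Sum all words (with carry folding):
+ 0x7e94 = 0x7e94
+ 0x1ba3 = 0x9a37
+ 0x2dae = 0xc7e5
+ 0xd6a3 = 0x9e89
One's complement: ~0x9e89
Checksum = 0x6176


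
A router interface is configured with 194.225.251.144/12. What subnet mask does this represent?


/12 means 12 network bits, 20 host bits
Binary: 11111111111100000000000000000000
Mask: 255.240.0.0


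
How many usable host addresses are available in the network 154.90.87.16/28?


Host bits = 32 - 28 = 4
Total addresses = 2^4 = 16
Usable = total - 2 (network and broadcast)
Usable hosts: 14


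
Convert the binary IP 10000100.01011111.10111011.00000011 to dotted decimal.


10000100 = 132
01011111 = 95
10111011 = 187
00000011 = 3
IP: 132.95.187.3


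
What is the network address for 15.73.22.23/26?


IP:   00001111.01001001.00010110.00010111
Mask: 11111111.11111111.11111111.11000000
AND operation:
Net:  00001111.01001001.00010110.00000000
Network: 15.73.22.0/26


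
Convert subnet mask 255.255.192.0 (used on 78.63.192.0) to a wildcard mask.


Subnet mask: 255.255.192.0
Wildcard = 255.255.255.255 - subnet mask
255 - 255 = 0
255 - 255 = 0
255 - 192 = 63
255 - 0 = 255
Wildcard: 0.0.63.255


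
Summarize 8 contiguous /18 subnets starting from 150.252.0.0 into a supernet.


Original prefix: /18
Number of subnets: 8 = 2^3
New prefix = 18 - 3 = 15
Supernet: 150.252.0.0/15


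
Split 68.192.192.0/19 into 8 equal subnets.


New prefix = 19 + 3 = 22
Each subnet has 1024 addresses
  68.192.192.0/22
  68.192.196.0/22
  68.192.200.0/22
  68.192.204.0/22
  68.192.208.0/22
  68.192.212.0/22
  68.192.216.0/22
  68.192.220.0/22
Subnets: 68.192.192.0/22, 68.192.196.0/22, 68.192.200.0/22, 68.192.204.0/22, 68.192.208.0/22, 68.192.212.0/22, 68.192.216.0/22, 68.192.220.0/22


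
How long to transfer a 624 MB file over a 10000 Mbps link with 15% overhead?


Effective throughput = 10000 * (1 - 15/100) = 8500 Mbps
File size in Mb = 624 * 8 = 4992 Mb
Time = 4992 / 8500
Time = 0.5873 seconds


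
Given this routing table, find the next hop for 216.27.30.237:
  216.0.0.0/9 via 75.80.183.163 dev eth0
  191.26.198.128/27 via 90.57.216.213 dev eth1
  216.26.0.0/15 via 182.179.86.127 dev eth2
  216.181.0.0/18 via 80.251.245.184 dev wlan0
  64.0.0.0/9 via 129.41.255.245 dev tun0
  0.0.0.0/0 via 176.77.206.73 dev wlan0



Longest prefix match for 216.27.30.237:
  /9 216.0.0.0: MATCH
  /27 191.26.198.128: no
  /15 216.26.0.0: MATCH
  /18 216.181.0.0: no
  /9 64.0.0.0: no
  /0 0.0.0.0: MATCH
Selected: next-hop 182.179.86.127 via eth2 (matched /15)


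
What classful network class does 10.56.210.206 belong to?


First octet: 10
Binary: 00001010
0xxxxxxx -> Class A (1-126)
Class A, default mask 255.0.0.0 (/8)


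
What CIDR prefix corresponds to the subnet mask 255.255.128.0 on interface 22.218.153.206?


Binary: 11111111.11111111.10000000.00000000
Count leading 1s
Prefix: /17


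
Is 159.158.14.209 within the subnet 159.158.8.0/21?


Subnet network: 159.158.8.0
Test IP AND mask: 159.158.8.0
Yes, 159.158.14.209 is in 159.158.8.0/21


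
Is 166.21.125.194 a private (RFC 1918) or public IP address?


RFC 1918 private ranges:
  10.0.0.0/8 (10.0.0.0 - 10.255.255.255)
  172.16.0.0/12 (172.16.0.0 - 172.31.255.255)
  192.168.0.0/16 (192.168.0.0 - 192.168.255.255)
Public (not in any RFC 1918 range)


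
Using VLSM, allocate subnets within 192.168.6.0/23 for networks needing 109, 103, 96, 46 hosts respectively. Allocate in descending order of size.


109 hosts -> /25 (126 usable): 192.168.6.0/25
103 hosts -> /25 (126 usable): 192.168.6.128/25
96 hosts -> /25 (126 usable): 192.168.7.0/25
46 hosts -> /26 (62 usable): 192.168.7.128/26
Allocation: 192.168.6.0/25 (109 hosts, 126 usable); 192.168.6.128/25 (103 hosts, 126 usable); 192.168.7.0/25 (96 hosts, 126 usable); 192.168.7.128/26 (46 hosts, 62 usable)


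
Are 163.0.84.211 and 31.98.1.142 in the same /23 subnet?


Mask: 255.255.254.0
163.0.84.211 AND mask = 163.0.84.0
31.98.1.142 AND mask = 31.98.0.0
No, different subnets (163.0.84.0 vs 31.98.0.0)


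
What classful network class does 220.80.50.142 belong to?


First octet: 220
Binary: 11011100
110xxxxx -> Class C (192-223)
Class C, default mask 255.255.255.0 (/24)


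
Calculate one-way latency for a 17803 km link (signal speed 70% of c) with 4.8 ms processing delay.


Speed = 0.7 * 3e5 km/s = 210000 km/s
Propagation delay = 17803 / 210000 = 0.0848 s = 84.7762 ms
Processing delay = 4.8 ms
Total one-way latency = 89.5762 ms
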